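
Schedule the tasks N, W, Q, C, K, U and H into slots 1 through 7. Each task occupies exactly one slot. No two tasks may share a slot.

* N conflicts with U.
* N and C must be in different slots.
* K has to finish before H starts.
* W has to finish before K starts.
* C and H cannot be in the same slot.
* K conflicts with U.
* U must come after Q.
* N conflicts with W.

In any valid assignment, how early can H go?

Precedence pushes H to at least 3.
H at 3 is achievable: U=5, Q=4, C=7, N=6, K=2, W=1, H=3.

3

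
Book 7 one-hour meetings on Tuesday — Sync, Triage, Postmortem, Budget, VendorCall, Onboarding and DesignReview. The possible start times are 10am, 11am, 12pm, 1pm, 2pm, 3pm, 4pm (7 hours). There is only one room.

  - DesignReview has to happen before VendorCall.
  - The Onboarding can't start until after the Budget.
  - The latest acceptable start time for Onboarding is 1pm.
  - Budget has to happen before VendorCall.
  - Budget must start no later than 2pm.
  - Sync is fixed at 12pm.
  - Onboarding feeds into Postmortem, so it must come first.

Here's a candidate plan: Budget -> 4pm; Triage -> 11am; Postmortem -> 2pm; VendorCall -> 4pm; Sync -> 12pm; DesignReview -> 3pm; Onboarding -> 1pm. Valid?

No — it violates: Budget must start no later than 2pm

Sync is fixed at 12pm — holds.
Budget has to happen before VendorCall — violated.
The latest acceptable start time for Onboarding is 1pm — holds.
There is only one room — violated.
Onboarding feeds into Postmortem, so it must come first — holds.
DesignReview has to happen before VendorCall — holds.
The Onboarding can't start until after the Budget — violated.
Budget must start no later than 2pm — violated.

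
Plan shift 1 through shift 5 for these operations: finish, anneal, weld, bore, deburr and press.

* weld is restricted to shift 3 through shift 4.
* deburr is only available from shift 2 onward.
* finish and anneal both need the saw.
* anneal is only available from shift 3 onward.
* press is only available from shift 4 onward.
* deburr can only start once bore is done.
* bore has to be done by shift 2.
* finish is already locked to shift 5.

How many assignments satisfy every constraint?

56

Splitting on anneal: it can be shift 3 (28), shift 4 (28). Listing each branch's schedules as (finish, weld, bore, deburr, press) by shift number:
anneal=shift 3: (5,3,1,2,4) (5,3,1,2,5) (5,3,1,3,4) (5,3,1,3,5) (5,3,1,4,4) (5,3,1,4,5) (5,3,1,5,4) (5,3,1,5,5) (5,3,2,3,4) (5,3,2,3,5) (5,3,2,4,4) (5,3,2,4,5) (5,3,2,5,4) (5,3,2,5,5) (5,4,1,2,4) (5,4,1,2,5) (5,4,1,3,4) (5,4,1,3,5) (5,4,1,4,4) (5,4,1,4,5) (5,4,1,5,4) (5,4,1,5,5) (5,4,2,3,4) (5,4,2,3,5) (5,4,2,4,4) (5,4,2,4,5) (5,4,2,5,4) (5,4,2,5,5) — 28.
anneal=shift 4: (5,3,1,2,4) (5,3,1,2,5) (5,3,1,3,4) (5,3,1,3,5) (5,3,1,4,4) (5,3,1,4,5) (5,3,1,5,4) (5,3,1,5,5) (5,3,2,3,4) (5,3,2,3,5) (5,3,2,4,4) (5,3,2,4,5) (5,3,2,5,4) (5,3,2,5,5) (5,4,1,2,4) (5,4,1,2,5) (5,4,1,3,4) (5,4,1,3,5) (5,4,1,4,4) (5,4,1,4,5) (5,4,1,5,4) (5,4,1,5,5) (5,4,2,3,4) (5,4,2,3,5) (5,4,2,4,4) (5,4,2,4,5) (5,4,2,5,4) (5,4,2,5,5) — 28.
Summing: 28 + 28 = 56.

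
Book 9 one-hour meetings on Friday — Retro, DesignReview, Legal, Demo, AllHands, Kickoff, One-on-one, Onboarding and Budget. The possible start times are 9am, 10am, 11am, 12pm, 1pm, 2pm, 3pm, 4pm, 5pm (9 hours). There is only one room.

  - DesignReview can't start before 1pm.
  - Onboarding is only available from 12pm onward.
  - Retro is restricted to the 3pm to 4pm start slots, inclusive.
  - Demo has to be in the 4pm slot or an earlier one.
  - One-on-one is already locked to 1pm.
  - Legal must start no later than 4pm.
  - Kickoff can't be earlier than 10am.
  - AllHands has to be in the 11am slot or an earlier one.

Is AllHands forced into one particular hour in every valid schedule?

AllHands can be 9am (e.g. Budget -> 5pm, AllHands -> 9am, Retro -> 3pm, DesignReview -> 2pm, One-on-one -> 1pm, Demo -> 11am, Onboarding -> 12pm, Kickoff -> 4pm, Legal -> 10am) or 10am (e.g. Kickoff in 4pm, DesignReview in 2pm, One-on-one in 1pm, Onboarding in 12pm, Budget in 5pm, Demo in 11am, Retro in 3pm, Legal in 9am, AllHands in 10am).

No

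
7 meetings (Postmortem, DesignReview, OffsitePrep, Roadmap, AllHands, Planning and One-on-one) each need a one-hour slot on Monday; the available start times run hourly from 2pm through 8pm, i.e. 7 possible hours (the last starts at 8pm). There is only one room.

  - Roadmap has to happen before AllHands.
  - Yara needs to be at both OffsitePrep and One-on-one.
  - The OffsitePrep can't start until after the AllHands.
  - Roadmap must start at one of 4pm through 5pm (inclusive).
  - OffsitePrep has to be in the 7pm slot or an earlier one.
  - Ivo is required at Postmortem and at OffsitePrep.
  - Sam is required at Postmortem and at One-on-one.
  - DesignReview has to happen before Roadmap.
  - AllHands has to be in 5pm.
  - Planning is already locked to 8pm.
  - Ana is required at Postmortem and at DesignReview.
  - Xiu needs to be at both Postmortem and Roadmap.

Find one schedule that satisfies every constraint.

DesignReview=2pm, AllHands=5pm, One-on-one=7pm, Postmortem=3pm, Planning=8pm, OffsitePrep=6pm, Roadmap=4pm

Checking: DesignReview(2pm) before Roadmap(4pm); Roadmap(4pm) before AllHands(5pm); AllHands(5pm) before OffsitePrep(6pm); Postmortem(3pm) != Roadmap(4pm); Postmortem(3pm) != DesignReview(2pm); OffsitePrep(6pm) != One-on-one(7pm); Postmortem(3pm) != One-on-one(7pm); Postmortem(3pm) != OffsitePrep(6pm); Roadmap=4pm in [4pm,5pm]; OffsitePrep=6pm in [2pm,7pm]; Planning=8pm in [8pm,8pm]; AllHands=5pm in [5pm,5pm]; max 1 per hour (cap 1).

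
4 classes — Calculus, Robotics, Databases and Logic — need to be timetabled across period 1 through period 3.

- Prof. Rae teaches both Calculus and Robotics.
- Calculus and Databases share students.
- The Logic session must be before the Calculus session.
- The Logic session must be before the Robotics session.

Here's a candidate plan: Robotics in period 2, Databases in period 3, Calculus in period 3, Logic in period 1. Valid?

The Logic session must be before the Calculus session — holds.
Prof. Rae teaches both Calculus and Robotics — holds.
The Logic session must be before the Robotics session — holds.
Calculus and Databases share students — violated.

No — it violates: Calculus and Databases share students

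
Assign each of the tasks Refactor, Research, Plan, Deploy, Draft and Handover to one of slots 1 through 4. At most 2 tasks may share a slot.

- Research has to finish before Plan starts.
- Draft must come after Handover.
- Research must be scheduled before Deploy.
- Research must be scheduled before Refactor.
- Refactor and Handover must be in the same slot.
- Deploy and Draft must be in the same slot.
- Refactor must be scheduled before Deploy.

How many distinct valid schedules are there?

Enumerating: Draft=3; Deploy=3; Plan=4; Refactor=2; Handover=2; Research=1 | Draft=4, Research=1, Plan=3, Handover=2, Refactor=2, Deploy=4 | Research=1, Handover=3, Plan=2, Refactor=3, Deploy=4, Draft=4.

3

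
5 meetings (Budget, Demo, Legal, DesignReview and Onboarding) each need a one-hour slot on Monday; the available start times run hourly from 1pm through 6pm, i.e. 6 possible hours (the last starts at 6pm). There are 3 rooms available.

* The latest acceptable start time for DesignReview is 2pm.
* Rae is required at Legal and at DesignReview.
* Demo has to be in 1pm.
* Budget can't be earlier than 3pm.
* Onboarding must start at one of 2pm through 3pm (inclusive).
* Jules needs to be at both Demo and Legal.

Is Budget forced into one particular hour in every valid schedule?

No

Budget can be 3pm (e.g. DesignReview in 1pm, Demo in 1pm, Onboarding in 2pm, Legal in 2pm, Budget in 3pm) or 4pm (e.g. Budget in 4pm, Demo in 1pm, Onboarding in 2pm, Legal in 2pm, DesignReview in 1pm).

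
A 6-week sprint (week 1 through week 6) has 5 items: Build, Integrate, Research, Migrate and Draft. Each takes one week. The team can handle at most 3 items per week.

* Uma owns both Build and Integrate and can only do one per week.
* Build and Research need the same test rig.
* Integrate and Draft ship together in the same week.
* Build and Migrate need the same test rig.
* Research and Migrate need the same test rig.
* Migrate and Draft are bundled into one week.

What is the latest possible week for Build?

week 6

Build at week 6 is achievable: Research -> week 2, Build -> week 6, Migrate -> week 1, Draft -> week 1, Integrate -> week 1.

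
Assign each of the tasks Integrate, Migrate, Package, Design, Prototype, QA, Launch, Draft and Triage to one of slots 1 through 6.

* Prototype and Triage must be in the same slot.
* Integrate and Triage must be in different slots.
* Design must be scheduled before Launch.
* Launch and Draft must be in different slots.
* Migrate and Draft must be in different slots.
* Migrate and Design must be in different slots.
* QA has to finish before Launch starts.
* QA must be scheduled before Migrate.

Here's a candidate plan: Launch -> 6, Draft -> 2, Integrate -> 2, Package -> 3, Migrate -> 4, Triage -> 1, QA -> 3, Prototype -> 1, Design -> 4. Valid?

QA must be scheduled before Migrate — holds.
Migrate and Draft must be in different slots — holds.
Prototype and Triage must be in the same slot — holds.
Migrate and Design must be in different slots — violated.
Design must be scheduled before Launch — holds.
Launch and Draft must be in different slots — holds.
Integrate and Triage must be in different slots — holds.
QA has to finish before Launch starts — holds.

Invalid. Migrate and Design must be in different slots.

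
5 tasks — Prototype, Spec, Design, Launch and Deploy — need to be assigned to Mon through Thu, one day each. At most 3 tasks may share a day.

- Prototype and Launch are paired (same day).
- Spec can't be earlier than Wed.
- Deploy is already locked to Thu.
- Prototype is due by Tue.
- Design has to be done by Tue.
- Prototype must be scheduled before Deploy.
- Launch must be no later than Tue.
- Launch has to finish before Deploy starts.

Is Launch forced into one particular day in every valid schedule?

No

Launch can be Mon (e.g. Prototype=Mon; Design=Mon; Deploy=Thu; Launch=Mon; Spec=Wed) or Tue (e.g. Prototype in Tue, Launch in Tue, Spec in Wed, Deploy in Thu, Design in Mon).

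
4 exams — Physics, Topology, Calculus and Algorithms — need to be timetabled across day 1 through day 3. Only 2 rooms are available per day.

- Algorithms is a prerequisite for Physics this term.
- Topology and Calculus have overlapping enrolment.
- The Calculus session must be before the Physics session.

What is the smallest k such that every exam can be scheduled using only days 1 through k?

2 days

The precedence chain requires at least 2 distinct days.
With at most 2 per day and 4 exams, at least 2 days are needed.
2 works (last occupied day: day 2): for example Calculus -> day 1, Algorithms -> day 1, Physics -> day 2, Topology -> day 2.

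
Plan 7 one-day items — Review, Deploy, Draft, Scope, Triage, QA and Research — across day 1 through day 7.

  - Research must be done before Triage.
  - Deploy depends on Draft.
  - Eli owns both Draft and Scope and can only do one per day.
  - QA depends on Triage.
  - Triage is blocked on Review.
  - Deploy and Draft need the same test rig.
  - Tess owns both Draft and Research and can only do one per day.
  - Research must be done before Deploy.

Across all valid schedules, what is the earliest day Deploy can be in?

day 3

Precedence pushes Deploy to at least day 2.
Deploy at day 3 is achievable: Scope in day 1; QA in day 3; Review in day 1; Draft in day 2; Research in day 1; Triage in day 2; Deploy in day 3.
Nothing earlier works — the conflict constraints rule out every day before day 3.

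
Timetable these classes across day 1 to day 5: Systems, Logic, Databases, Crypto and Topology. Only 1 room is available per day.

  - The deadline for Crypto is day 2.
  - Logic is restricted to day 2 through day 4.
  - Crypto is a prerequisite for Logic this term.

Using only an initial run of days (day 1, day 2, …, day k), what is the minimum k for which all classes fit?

5 days

The precedence chain requires at least 2 distinct days.
With at most 1 per day and 5 classes, at least 5 days are needed.
5 works (last occupied day: day 5): for example Systems -> day 3, Topology -> day 5, Crypto -> day 1, Databases -> day 4, Logic -> day 2.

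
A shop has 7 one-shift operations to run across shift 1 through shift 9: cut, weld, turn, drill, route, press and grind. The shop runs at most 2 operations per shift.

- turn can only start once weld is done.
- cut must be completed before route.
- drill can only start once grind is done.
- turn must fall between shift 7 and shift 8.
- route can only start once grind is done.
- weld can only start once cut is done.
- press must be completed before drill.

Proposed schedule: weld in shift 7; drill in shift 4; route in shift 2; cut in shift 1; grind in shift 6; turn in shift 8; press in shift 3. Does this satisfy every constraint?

route can only start once grind is done — violated.
turn can only start once weld is done — holds.
drill can only start once grind is done — violated.
weld can only start once cut is done — holds.
press must be completed before drill — holds.
turn must fall between shift 7 and shift 8 — holds.
The shop runs at most 2 operations per shift — holds.
cut must be completed before route — holds.

No. route can only start once grind is done is not satisfied.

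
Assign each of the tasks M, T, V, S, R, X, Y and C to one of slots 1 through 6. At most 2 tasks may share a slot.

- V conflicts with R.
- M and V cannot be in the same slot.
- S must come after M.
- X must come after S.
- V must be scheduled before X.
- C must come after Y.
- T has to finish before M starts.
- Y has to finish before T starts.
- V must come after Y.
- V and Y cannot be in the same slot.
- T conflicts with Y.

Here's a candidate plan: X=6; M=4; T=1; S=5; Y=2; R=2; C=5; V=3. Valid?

T has to finish before M starts — holds.
S must come after M — holds.
V must be scheduled before X — holds.
T conflicts with Y — holds.
C must come after Y — holds.
Y has to finish before T starts — violated.
X must come after S — holds.
M and V cannot be in the same slot — holds.
V conflicts with R — holds.
At most 2 tasks may share a slot — holds.
V and Y cannot be in the same slot — holds.
V must come after Y — holds.

No. Y has to finish before T starts is not satisfied.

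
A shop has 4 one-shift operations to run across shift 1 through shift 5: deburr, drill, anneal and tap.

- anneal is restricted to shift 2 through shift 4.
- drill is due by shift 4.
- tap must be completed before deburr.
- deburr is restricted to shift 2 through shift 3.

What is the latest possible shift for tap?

Downstream work caps tap at shift 2.
tap at shift 2 is achievable: tap in shift 2, drill in shift 1, deburr in shift 3, anneal in shift 2.

shift 2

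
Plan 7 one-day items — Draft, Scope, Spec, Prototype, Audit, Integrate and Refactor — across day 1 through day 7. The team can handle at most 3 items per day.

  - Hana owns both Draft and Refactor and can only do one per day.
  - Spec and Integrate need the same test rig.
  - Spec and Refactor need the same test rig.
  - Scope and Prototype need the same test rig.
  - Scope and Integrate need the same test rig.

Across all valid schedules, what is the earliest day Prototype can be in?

Prototype at day 1 is achievable: Prototype -> day 1; Integrate -> day 3; Refactor -> day 2; Spec -> day 1; Draft -> day 1; Scope -> day 2; Audit -> day 2.

day 1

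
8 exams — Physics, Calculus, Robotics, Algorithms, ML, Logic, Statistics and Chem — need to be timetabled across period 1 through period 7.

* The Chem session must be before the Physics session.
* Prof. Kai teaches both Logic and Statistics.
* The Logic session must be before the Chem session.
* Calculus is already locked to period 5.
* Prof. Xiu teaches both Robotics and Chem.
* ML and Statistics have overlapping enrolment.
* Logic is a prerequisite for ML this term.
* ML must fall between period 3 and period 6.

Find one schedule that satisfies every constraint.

Logic=period 1; Robotics=period 1; ML=period 3; Physics=period 3; Statistics=period 2; Algorithms=period 1; Calculus=period 5; Chem=period 2

Checking: Logic(period 1) before Chem(period 2); Chem(period 2) before Physics(period 3); Logic(period 1) before ML(period 3); Robotics(period 1) != Chem(period 2); Logic(period 1) != Statistics(period 2); ML(period 3) != Statistics(period 2); ML=period 3 in [period 3,period 6]; Calculus=period 5 in [period 5,period 5].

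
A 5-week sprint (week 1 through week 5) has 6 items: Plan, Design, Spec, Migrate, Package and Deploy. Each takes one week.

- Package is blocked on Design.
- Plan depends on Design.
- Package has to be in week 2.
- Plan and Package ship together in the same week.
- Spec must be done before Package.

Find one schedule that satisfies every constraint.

Design -> week 1, Migrate -> week 1, Plan -> week 2, Spec -> week 1, Package -> week 2, Deploy -> week 1

Checking: Design(week 1) before Package(week 2); Design(week 1) before Plan(week 2); Spec(week 1) before Package(week 2); Plan = Package = week 2; Package=week 2 in [week 2,week 2].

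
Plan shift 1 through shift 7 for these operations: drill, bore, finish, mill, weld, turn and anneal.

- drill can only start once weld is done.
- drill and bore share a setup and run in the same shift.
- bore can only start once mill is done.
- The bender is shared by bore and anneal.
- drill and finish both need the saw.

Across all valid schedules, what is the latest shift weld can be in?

Downstream work caps weld at shift 6.
weld at shift 6 is achievable: bore -> shift 7; drill -> shift 7; mill -> shift 1; anneal -> shift 1; turn -> shift 1; finish -> shift 1; weld -> shift 6.

shift 6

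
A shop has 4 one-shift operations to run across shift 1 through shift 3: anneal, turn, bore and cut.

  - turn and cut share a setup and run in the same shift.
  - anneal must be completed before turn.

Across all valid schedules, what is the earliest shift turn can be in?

Precedence pushes turn to at least shift 2.
turn at shift 2 is achievable: anneal in shift 1, turn in shift 2, cut in shift 2, bore in shift 1.

shift 2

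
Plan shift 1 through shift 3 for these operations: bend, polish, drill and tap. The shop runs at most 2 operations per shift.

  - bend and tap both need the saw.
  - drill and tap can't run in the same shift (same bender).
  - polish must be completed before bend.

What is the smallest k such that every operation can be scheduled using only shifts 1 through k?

2 shifts

The precedence chain requires at least 2 distinct shifts.
With at most 2 per shift and 4 operations, at least 2 shifts are needed.
2 works (last occupied shift: shift 2): for example polish in shift 1, drill in shift 2, tap in shift 1, bend in shift 2.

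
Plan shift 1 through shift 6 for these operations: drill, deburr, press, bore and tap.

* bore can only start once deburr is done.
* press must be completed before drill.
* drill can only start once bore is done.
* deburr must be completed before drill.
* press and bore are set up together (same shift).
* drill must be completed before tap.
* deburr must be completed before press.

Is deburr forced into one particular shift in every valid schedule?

No

deburr can be shift 1 (e.g. drill in shift 3; tap in shift 4; press in shift 2; deburr in shift 1; bore in shift 2) or shift 2 (e.g. bore -> shift 3; tap -> shift 5; drill -> shift 4; deburr -> shift 2; press -> shift 3).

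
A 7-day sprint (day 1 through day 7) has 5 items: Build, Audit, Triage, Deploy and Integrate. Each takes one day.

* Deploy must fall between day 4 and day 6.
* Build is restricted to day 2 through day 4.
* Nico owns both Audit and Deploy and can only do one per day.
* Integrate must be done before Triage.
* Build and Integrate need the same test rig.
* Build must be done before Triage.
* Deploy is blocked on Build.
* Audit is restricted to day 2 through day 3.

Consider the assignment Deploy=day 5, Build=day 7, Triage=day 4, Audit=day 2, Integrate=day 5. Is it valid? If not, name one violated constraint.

No. Build must be done before Triage is not satisfied.

Deploy is blocked on Build — violated.
Build must be done before Triage — violated.
Nico owns both Audit and Deploy and can only do one per day — holds.
Integrate must be done before Triage — violated.
Build and Integrate need the same test rig — holds.
Audit is restricted to day 2 through day 3 — holds.
Deploy must fall between day 4 and day 6 — holds.
Build is restricted to day 2 through day 4 — violated.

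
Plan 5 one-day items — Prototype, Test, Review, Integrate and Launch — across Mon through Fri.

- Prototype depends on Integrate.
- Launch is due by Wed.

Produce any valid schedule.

Launch in Mon, Test in Mon, Integrate in Mon, Prototype in Tue, Review in Mon

Checking: Integrate(Mon) before Prototype(Tue); Launch=Mon in [Mon,Wed].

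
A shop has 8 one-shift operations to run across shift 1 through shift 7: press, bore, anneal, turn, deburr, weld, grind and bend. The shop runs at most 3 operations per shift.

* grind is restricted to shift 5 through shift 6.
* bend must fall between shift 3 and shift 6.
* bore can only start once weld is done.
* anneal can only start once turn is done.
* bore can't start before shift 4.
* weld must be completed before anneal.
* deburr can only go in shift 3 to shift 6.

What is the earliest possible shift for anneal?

shift 2

Precedence pushes anneal to at least shift 2.
anneal at shift 2 is achievable: grind -> shift 5; turn -> shift 1; anneal -> shift 2; bore -> shift 4; press -> shift 1; weld -> shift 1; deburr -> shift 3; bend -> shift 3.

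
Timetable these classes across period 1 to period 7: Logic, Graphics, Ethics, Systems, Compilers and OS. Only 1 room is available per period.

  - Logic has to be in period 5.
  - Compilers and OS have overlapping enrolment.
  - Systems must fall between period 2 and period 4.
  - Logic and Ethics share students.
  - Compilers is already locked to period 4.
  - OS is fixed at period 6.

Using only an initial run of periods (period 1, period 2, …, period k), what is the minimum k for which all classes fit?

6 periods

With at most 1 per period and 6 classes, at least 6 periods are needed.
OS can't be placed before period 6, so the schedule must run through at least period 6.
6 works (last occupied period: period 6): for example Compilers -> period 4; Systems -> period 2; Logic -> period 5; Ethics -> period 3; Graphics -> period 1; OS -> period 6.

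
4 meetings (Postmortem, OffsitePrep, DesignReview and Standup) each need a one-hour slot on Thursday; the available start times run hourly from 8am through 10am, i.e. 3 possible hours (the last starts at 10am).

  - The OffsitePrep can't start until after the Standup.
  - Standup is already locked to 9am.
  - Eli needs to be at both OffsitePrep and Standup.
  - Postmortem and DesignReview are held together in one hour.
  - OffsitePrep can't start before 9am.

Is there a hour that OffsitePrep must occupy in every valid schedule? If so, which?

10am

OffsitePrep's window is 9am–10am.
Standup is fixed at 9am, and OffsitePrep can't share a hour with Standup.
So OffsitePrep must be 10am.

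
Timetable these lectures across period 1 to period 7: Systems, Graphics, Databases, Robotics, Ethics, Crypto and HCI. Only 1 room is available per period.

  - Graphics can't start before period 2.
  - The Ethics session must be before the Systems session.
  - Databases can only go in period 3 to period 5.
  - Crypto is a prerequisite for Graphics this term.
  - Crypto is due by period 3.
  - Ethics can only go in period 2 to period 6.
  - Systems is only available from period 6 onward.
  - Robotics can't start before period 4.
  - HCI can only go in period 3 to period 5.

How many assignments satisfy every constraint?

Splitting on Systems: it can be period 6 (16), period 7 (20). Listing each branch's schedules as (Graphics, Databases, Robotics, Ethics, Crypto, HCI) by period number:
Systems=period 6: (2,3,7,4,1,5) (2,3,7,5,1,4) (2,4,7,3,1,5) (2,4,7,5,1,3) (2,5,7,3,1,4) (2,5,7,4,1,3) (3,4,7,2,1,5) (3,5,7,2,1,4) (4,3,7,2,1,5) (4,5,7,2,1,3) (5,3,7,2,1,4) (5,4,7,2,1,3) (7,3,4,2,1,5) (7,3,5,2,1,4) (7,4,5,2,1,3) (7,5,4,2,1,3) — 16.
Systems=period 7: (2,3,4,6,1,5) (2,3,5,6,1,4) (2,3,6,4,1,5) (2,3,6,5,1,4) (2,4,5,6,1,3) (2,4,6,3,1,5) (2,4,6,5,1,3) (2,5,4,6,1,3) (2,5,6,3,1,4) (2,5,6,4,1,3) (3,4,6,2,1,5) (3,5,6,2,1,4) (4,3,6,2,1,5) (4,5,6,2,1,3) (5,3,6,2,1,4) (5,4,6,2,1,3) (6,3,4,2,1,5) (6,3,5,2,1,4) (6,4,5,2,1,3) (6,5,4,2,1,3) — 20.
Summing: 16 + 20 = 36.

36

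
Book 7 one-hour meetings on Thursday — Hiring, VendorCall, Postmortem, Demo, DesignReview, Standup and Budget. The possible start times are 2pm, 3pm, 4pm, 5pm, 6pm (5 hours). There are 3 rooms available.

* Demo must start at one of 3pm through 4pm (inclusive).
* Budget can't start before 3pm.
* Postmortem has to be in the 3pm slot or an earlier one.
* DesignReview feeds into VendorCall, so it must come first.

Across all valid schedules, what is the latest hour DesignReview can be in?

Downstream work caps DesignReview at 5pm.
DesignReview at 5pm is achievable: Standup=2pm; Demo=3pm; Budget=3pm; DesignReview=5pm; Postmortem=2pm; Hiring=2pm; VendorCall=6pm.

5pm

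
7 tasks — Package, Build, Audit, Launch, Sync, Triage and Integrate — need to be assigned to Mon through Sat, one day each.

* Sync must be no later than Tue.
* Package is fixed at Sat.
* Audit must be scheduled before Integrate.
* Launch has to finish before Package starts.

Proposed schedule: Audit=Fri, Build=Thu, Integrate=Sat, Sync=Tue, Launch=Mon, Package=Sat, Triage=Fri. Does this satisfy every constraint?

Valid

Launch has to finish before Package starts — holds.
Package is fixed at Sat — holds.
Audit must be scheduled before Integrate — holds.
Sync must be no later than Tue — holds.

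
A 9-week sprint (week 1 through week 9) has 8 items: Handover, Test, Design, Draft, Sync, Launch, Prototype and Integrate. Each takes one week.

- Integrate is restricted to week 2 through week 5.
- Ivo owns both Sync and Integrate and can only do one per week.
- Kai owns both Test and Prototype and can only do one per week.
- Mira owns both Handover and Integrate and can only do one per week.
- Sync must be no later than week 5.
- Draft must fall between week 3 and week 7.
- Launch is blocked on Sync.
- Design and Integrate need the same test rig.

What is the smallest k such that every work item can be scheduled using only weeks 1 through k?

3

The precedence chain requires at least 2 distinct weeks.
Draft can't be placed before week 3, so the schedule must run through at least week 3.
3 works (last occupied week: week 3): for example Integrate in week 2, Launch in week 2, Handover in week 1, Draft in week 3, Test in week 1, Sync in week 1, Prototype in week 2, Design in week 1.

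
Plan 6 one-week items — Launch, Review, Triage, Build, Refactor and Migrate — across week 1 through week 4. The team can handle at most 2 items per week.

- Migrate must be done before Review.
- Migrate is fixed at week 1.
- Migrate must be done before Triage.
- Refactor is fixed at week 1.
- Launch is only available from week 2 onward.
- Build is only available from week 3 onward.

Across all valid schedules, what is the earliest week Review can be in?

week 2

Precedence pushes Review to at least week 2.
Review at week 2 is achievable: Build in week 3, Triage in week 3, Launch in week 2, Migrate in week 1, Review in week 2, Refactor in week 1.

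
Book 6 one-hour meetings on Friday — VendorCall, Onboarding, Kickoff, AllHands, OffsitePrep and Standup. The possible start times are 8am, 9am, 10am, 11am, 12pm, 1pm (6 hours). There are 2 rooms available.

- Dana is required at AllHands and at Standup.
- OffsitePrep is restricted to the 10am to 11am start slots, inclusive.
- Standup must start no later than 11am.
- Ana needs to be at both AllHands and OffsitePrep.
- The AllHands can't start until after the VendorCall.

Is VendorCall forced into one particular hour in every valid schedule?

VendorCall can be 8am (e.g. Kickoff=10am, Onboarding=9am, VendorCall=8am, AllHands=9am, OffsitePrep=10am, Standup=8am) or 9am (e.g. Kickoff in 9am; Standup in 8am; OffsitePrep in 10am; Onboarding in 8am; AllHands in 11am; VendorCall in 9am).

No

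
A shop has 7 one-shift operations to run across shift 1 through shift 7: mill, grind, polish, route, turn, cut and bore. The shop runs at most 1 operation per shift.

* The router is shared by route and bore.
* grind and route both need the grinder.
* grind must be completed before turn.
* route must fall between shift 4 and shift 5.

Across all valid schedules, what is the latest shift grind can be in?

Downstream work caps grind at shift 6.
grind at shift 6 is achievable: bore=shift 5; turn=shift 7; cut=shift 3; grind=shift 6; polish=shift 2; mill=shift 1; route=shift 4.

shift 6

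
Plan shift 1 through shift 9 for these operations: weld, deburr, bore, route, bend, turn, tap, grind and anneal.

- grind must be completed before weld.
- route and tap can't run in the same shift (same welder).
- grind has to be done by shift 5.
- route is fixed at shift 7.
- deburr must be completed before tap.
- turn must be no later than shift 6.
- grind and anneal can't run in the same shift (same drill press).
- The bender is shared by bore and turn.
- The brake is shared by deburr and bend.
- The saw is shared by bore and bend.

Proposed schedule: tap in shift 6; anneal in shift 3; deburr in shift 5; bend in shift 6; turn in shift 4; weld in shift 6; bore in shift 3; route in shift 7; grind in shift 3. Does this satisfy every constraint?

grind must be completed before weld — holds.
route and tap can't run in the same shift (same welder) — holds.
turn must be no later than shift 6 — holds.
The bender is shared by bore and turn — holds.
grind and anneal can't run in the same shift (same drill press) — violated.
route is fixed at shift 7 — holds.
grind has to be done by shift 5 — holds.
The brake is shared by deburr and bend — holds.
The saw is shared by bore and bend — holds.
deburr must be completed before tap — holds.

No. grind and anneal can't run in the same shift (same drill press) is not satisfied.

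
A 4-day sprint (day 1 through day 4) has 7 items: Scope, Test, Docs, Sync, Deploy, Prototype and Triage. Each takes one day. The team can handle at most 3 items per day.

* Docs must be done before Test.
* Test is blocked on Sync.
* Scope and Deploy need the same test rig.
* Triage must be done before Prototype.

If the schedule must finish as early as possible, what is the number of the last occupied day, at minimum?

The precedence chain requires at least 2 distinct days.
With at most 3 per day and 7 tasks, at least 3 days are needed.
3 works (last occupied day: day 3): for example Test -> day 2, Sync -> day 1, Scope -> day 2, Prototype -> day 2, Triage -> day 1, Deploy -> day 3, Docs -> day 1.

day 3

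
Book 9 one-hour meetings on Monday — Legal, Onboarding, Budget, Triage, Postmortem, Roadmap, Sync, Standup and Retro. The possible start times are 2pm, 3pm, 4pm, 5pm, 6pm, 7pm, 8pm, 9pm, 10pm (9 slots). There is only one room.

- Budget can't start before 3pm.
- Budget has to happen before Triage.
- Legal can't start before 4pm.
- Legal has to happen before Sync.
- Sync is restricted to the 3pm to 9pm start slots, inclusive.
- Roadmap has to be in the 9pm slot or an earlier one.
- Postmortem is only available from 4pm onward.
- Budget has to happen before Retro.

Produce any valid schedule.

Onboarding in 9pm; Standup in 10pm; Postmortem in 6pm; Sync in 5pm; Legal in 4pm; Triage in 7pm; Budget in 3pm; Retro in 8pm; Roadmap in 2pm

Checking: Budget(3pm) before Triage(7pm); Legal(4pm) before Sync(5pm); Budget(3pm) before Retro(8pm); Legal=4pm in [4pm,10pm]; Roadmap=2pm in [2pm,9pm]; Budget=3pm in [3pm,10pm]; Sync=5pm in [3pm,9pm]; Postmortem=6pm in [4pm,10pm]; max 1 per slot (cap 1).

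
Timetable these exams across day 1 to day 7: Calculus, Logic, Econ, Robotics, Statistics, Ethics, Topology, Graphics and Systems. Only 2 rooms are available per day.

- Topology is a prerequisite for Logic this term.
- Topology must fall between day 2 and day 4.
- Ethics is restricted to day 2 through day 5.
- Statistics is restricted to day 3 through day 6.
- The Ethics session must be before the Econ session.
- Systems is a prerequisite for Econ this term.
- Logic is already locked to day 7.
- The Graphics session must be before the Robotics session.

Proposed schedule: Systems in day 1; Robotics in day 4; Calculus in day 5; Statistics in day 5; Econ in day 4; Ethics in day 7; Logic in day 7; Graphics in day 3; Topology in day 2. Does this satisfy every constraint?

Invalid. The Ethics session must be before the Econ session.

Statistics is restricted to day 3 through day 6 — holds.
Topology is a prerequisite for Logic this term — holds.
Ethics is restricted to day 2 through day 5 — violated.
Logic is already locked to day 7 — holds.
Systems is a prerequisite for Econ this term — holds.
The Graphics session must be before the Robotics session — holds.
Only 2 rooms are available per day — holds.
The Ethics session must be before the Econ session — violated.
Topology must fall between day 2 and day 4 — holds.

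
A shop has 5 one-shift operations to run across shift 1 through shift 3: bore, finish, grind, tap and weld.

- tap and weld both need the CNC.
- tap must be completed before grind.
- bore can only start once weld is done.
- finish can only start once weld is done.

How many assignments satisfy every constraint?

Splitting on bore: it can be shift 2 (2), shift 3 (4). Listing each branch's schedules as (finish, grind, tap, weld) by shift number:
bore=shift 2: (2,3,2,1) (3,3,2,1) — 2.
bore=shift 3: (2,3,2,1) (3,2,1,2) (3,3,1,2) (3,3,2,1) — 4.
Summing: 2 + 4 = 6.

6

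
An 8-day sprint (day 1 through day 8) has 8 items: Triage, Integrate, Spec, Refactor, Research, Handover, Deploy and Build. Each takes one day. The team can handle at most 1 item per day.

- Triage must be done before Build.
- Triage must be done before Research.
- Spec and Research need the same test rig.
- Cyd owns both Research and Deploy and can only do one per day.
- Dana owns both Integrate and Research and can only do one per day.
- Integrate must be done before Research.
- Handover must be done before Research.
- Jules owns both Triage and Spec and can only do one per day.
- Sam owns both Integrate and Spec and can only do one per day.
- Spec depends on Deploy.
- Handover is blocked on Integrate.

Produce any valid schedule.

Refactor in day 8; Handover in day 3; Spec in day 6; Triage in day 1; Build in day 7; Research in day 4; Deploy in day 5; Integrate in day 2

Checking: Triage(day 1) before Research(day 4); Triage(day 1) before Build(day 7); Deploy(day 5) before Spec(day 6); Handover(day 3) before Research(day 4); Integrate(day 2) before Handover(day 3); Integrate(day 2) before Research(day 4); Integrate(day 2) != Research(day 4); Spec(day 6) != Research(day 4); Integrate(day 2) != Spec(day 6); Triage(day 1) != Spec(day 6); Research(day 4) != Deploy(day 5); max 1 per day (cap 1).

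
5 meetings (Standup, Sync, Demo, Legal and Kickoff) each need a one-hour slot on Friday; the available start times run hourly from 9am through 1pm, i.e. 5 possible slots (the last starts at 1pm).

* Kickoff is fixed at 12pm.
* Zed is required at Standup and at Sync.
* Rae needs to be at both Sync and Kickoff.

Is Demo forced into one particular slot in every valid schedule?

No

Demo can be 9am (e.g. Legal -> 9am, Standup -> 9am, Sync -> 10am, Kickoff -> 12pm, Demo -> 9am) or 10am (e.g. Legal -> 9am; Demo -> 10am; Standup -> 9am; Sync -> 10am; Kickoff -> 12pm).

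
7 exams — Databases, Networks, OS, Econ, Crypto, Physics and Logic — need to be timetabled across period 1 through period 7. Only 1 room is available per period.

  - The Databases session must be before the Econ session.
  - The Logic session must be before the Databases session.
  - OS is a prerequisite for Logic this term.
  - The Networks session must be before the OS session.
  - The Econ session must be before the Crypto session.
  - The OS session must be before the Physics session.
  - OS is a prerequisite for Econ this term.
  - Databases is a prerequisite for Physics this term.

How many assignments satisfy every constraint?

3

Enumerating: Databases=period 4, Econ=period 5, Networks=period 1, Physics=period 6, Logic=period 3, Crypto=period 7, OS=period 2 | Logic=period 3; OS=period 2; Econ=period 5; Databases=period 4; Physics=period 7; Crypto=period 6; Networks=period 1 | Networks in period 1; OS in period 2; Crypto in period 7; Physics in period 5; Databases in period 4; Logic in period 3; Econ in period 6.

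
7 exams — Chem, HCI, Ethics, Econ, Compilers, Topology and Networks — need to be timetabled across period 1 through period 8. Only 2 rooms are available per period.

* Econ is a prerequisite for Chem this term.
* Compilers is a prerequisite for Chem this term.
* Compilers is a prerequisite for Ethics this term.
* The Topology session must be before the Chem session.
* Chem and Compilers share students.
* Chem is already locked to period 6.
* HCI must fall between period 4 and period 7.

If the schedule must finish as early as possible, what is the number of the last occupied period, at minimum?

The precedence chain requires at least 2 distinct periods.
With at most 2 per period and 7 exams, at least 4 periods are needed.
Chem can't be placed before period 6, so the schedule must run through at least period 6.
6 works (last occupied period: period 6): for example Networks -> period 3, Topology -> period 2, HCI -> period 4, Ethics -> period 2, Chem -> period 6, Econ -> period 1, Compilers -> period 1.

period 6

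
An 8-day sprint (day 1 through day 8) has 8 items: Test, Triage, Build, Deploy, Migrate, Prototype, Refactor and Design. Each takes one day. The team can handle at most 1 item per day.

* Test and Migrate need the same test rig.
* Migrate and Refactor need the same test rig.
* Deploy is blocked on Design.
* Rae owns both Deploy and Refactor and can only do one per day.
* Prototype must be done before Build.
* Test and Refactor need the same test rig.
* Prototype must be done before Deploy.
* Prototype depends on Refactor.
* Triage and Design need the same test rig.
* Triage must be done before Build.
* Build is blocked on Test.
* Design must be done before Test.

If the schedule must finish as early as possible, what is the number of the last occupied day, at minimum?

The precedence chain requires at least 3 distinct days.
With at most 1 per day and 8 tasks, at least 8 days are needed.
8 works (last occupied day: day 8): for example Triage in day 5; Deploy in day 7; Prototype in day 2; Test in day 4; Design in day 3; Build in day 6; Migrate in day 8; Refactor in day 1.

day 8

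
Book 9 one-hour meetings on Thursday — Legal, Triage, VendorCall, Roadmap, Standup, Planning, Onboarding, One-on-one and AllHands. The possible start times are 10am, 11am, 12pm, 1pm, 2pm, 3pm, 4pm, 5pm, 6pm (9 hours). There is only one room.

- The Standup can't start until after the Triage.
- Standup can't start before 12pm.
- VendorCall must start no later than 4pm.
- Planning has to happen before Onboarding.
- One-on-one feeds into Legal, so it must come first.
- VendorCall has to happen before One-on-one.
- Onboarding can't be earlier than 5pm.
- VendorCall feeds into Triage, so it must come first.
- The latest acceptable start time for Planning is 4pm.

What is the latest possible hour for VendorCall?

VendorCall's own window allows nothing later than 4pm.
VendorCall at 1pm is achievable: Legal -> 6pm, AllHands -> 12pm, Triage -> 2pm, Standup -> 3pm, One-on-one -> 4pm, Onboarding -> 5pm, Planning -> 10am, VendorCall -> 1pm, Roadmap -> 11am.
Nothing later works — the capacity limit rule out every hour after 1pm.

1pm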